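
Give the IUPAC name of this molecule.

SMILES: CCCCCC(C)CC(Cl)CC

The longest carbon chain is 10 atoms: the parent is decane.
Choose the numbering such that the substituent locant set {3,5} is lower than {6,8} at the first point of difference.
With this numbering: a chloro group at C-3; a methyl group at C-5.
Prefixes are listed alphabetically: chloro, methyl.
Assembling the pieces gives 3-chloro-5-methyldecane.

3-chloro-5-methyldecane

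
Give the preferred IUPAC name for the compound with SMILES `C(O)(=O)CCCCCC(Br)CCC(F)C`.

7-bromo-10-fluoroundecanoic acid

The longest chain bearing the –COOH group is 11 carbons long (undecane).
A carboxylic acid (terminal –COOH) is the principal characteristic group, giving the suffix -oic acid.
Choose the numbering such that the carboxylic acid carbon is C-1 by definition.
That gives a bromo group at C-7; a fluoro group at C-10.
The substituents are ordered alphabetically, ignoring any di-/tri- multipliers.
The name is 7-bromo-10-fluoroundecanoic acid.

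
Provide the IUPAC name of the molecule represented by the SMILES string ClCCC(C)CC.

1-chloro-3-methylpentane

The parent chain contains 5 carbons (pentane).
Choose the numbering such that the substituent locant set {1,3} is lower than {3,5} at the first point of difference.
That gives a chloro group at C-1; a methyl group at C-3.
Substituent prefixes are cited in alphabetical order (multiplying prefixes like di-/tri- are ignored for ordering).
The name is 1-chloro-3-methylpentane.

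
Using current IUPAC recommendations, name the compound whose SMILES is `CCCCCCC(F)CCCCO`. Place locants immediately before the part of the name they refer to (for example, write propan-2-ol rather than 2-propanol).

5-fluoroundecan-1-ol

The longest carbon chain that includes the –OH group has 11 carbons, so the parent hydride is undecane.
The principal characteristic group is an alcohol (–OH), named with the suffix -ol.
The numbering direction is chosen so that numbering from this end puts the hydroxyl group at C-1 rather than C-11.
That gives the hydroxyl at C-1; a fluoro group at C-5.
Putting it together: 5-fluoroundecan-1-ol.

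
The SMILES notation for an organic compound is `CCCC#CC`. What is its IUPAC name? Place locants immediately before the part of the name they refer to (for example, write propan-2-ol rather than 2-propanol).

The longest chain bearing the multiple bond is 6 carbons long (hexane).
The chain contains a C≡C triple bond, so the unsaturation ending is -yne.
The numbering direction is chosen so that numbering from this end puts the triple bond at C-2 rather than C-4.
That gives the triple bond between C-2 and C-3.
Putting it together: hex-2-yne.

hex-2-yne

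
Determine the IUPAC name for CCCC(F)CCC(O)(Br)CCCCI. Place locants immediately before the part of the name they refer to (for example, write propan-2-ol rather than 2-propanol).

The longest carbon chain that includes the –OH group has 11 carbons, so the parent hydride is undecane.
An alcohol (–OH) is the principal characteristic group, giving the suffix -ol.
Number the chain so that numbering from this end puts the hydroxyl group at C-5 rather than C-7.
This places the hydroxyl at C-5; a bromo group at C-5; a fluoro group at C-8; an iodo group at C-1.
The substituents are ordered alphabetically, ignoring any di-/tri- multipliers.
The name is 5-bromo-8-fluoro-1-iodoundecan-5-ol.

5-bromo-8-fluoro-1-iodoundecan-5-ol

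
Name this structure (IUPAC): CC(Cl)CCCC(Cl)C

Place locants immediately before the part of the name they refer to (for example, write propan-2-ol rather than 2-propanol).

The longest continuous carbon chain has 7 atoms, so the parent hydride is heptane.
The molecule is symmetric, so either numbering direction gives the same locants.
With this numbering: chloro groups at C-2 and C-6.
Putting it together: 2,6-dichloroheptane.

2,6-dichloroheptane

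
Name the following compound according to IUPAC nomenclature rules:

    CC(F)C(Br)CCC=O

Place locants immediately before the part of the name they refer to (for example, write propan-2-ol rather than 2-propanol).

4-bromo-5-fluorohexanal

Counting along the main chain through the –CHO group gives 6 carbons: the parent is hexane.
An aldehyde (terminal –CHO) is the principal characteristic group, giving the suffix -al.
The numbering direction is chosen so that the aldehyde carbon is C-1 by definition.
With this numbering: a bromo group at C-4; a fluoro group at C-5.
Substituent prefixes are cited in alphabetical order (multiplying prefixes like di-/tri- are ignored for ordering).
Putting it together: 4-bromo-5-fluorohexanal.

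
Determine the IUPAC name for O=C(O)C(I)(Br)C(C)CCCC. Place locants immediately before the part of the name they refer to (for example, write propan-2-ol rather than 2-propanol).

The longest carbon chain that includes the –COOH group has 7 carbons, so the parent hydride is heptane.
The highest-priority functional group is a carboxylic acid (terminal –COOH), so the name ends in -oic acid.
Number the chain so that the carboxylic acid carbon is C-1 by definition.
This places a bromo group at C-2; an iodo group at C-2; a methyl group at C-3.
Substituent prefixes are cited in alphabetical order (multiplying prefixes like di-/tri- are ignored for ordering).
The name is 2-bromo-2-iodo-3-methylheptanoic acid.

2-bromo-2-iodo-3-methylheptanoic acid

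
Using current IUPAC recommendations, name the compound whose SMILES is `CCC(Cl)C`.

2-chlorobutane

The longest continuous carbon chain has 4 atoms, so the parent hydride is butane.
The numbering direction is chosen so that the substituent locant set {2} is lower than {3} at the first point of difference.
That gives a chloro group at C-2.
Putting it together: 2-chlorobutane.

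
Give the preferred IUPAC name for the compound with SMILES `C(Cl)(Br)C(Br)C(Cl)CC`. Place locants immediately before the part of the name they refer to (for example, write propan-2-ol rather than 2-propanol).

1,2-dibromo-1,3-dichloropentane

The longest continuous carbon chain has 5 atoms, so the parent hydride is pentane.
The numbering direction is chosen so that the substituent locant set {1,1,2,3} is lower than {3,4,5,5} at the first point of difference.
This places bromo groups at C-1 and C-2; chloro groups at C-1 and C-3.
The substituents are ordered alphabetically, ignoring any di-/tri- multipliers.
Assembling the pieces gives 1,2-dibromo-1,3-dichloropentane.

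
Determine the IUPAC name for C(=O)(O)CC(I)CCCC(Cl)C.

Counting along the main chain through the –COOH group gives 8 carbons: the parent is octane.
The highest-priority functional group is a carboxylic acid (terminal –COOH), so the name ends in -oic acid.
Number the chain so that the carboxylic acid carbon is C-1 by definition.
That gives a chloro group at C-7; an iodo group at C-3.
Prefixes are listed alphabetically: chloro, iodo.
Putting it together: 7-chloro-3-iodooctanoic acid.

7-chloro-3-iodooctanoic acid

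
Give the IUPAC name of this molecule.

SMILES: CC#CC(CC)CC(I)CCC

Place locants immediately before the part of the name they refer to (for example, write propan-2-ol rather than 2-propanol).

4-ethyl-6-iodonon-2-yne

Counting along the main chain through the multiple bond gives 9 carbons: the parent is nonane.
There is one C≡C triple bond, indicated by the ending -yne.
Number the chain so that numbering from this end puts the triple bond at C-2 rather than C-7.
This places the triple bond between C-2 and C-3; an ethyl group at C-4; an iodo group at C-6.
The substituents are ordered alphabetically, ignoring any di-/tri- multipliers.
The name is 4-ethyl-6-iodonon-2-yne.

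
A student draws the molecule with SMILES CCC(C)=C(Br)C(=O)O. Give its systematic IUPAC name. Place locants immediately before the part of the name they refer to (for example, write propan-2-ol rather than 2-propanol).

2-bromo-3-methylpent-2-enoic acid

The longest chain bearing the –COOH group and the multiple bond is 5 carbons long (pentane).
A carboxylic acid (terminal –COOH) is the principal characteristic group, giving the suffix -oic acid.
There is one C=C double bond, indicated by the ending -ene.
The numbering direction is chosen so that the carboxylic acid carbon is C-1 by definition.
This places the double bond between C-2 and C-3; a bromo group at C-2; a methyl group at C-3.
Prefixes are listed alphabetically: bromo, methyl.
Assembling the pieces gives 2-bromo-3-methylpent-2-enoic acid.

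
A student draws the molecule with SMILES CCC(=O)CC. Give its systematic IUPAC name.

The longest carbon chain that includes the carbonyl has 5 carbons, so the parent hydride is pentane.
The principal characteristic group is a ketone (C=O on an internal carbon), named with the suffix -one.
Both numbering directions give the same locant set; either may be used.
This places the carbonyl at C-3.
Assembling the pieces gives pentan-3-one.

pentan-3-one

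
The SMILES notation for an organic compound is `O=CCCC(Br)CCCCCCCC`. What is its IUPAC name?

The longest carbon chain that includes the –CHO group has 12 carbons, so the parent hydride is dodecane.
The principal characteristic group is an aldehyde (terminal –CHO), named with the suffix -al.
Choose the numbering such that the aldehyde carbon is C-1 by definition.
That gives a bromo group at C-4.
Assembling the pieces gives 4-bromododecanal.

4-bromododecanal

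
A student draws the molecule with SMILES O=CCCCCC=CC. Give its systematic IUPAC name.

The longest chain bearing the –CHO group and the multiple bond is 8 carbons long (octane).
The highest-priority functional group is an aldehyde (terminal –CHO), so the name ends in -al.
The chain contains a C=C double bond, so the unsaturation ending is -ene.
The numbering direction is chosen so that the aldehyde carbon is C-1 by definition.
This places the double bond between C-6 and C-7.
The name is oct-6-enal.

oct-6-enal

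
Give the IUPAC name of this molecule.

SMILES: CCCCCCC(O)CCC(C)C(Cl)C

2-chloro-3-methyldodecan-6-ol

The longest chain bearing the –OH group is 12 carbons long (dodecane).
The highest-priority functional group is an alcohol (–OH), so the name ends in -ol.
The numbering direction is chosen so that numbering from this end puts the hydroxyl group at C-6 rather than C-7.
That gives the hydroxyl at C-6; a chloro group at C-2; a methyl group at C-3.
Substituent prefixes are cited in alphabetical order (multiplying prefixes like di-/tri- are ignored for ordering).
The name is 2-chloro-3-methyldodecan-6-ol.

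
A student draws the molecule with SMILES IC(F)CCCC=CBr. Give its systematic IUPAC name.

The longest chain bearing the multiple bond is 6 carbons long (hexane).
There is one C=C double bond, indicated by the ending -ene.
Choose the numbering such that numbering from this end puts the double bond at C-1 rather than C-5.
That gives the double bond between C-1 and C-2; a bromo group at C-1; a fluoro group at C-6; an iodo group at C-6.
Prefixes are listed alphabetically: bromo, fluoro, iodo.
Putting it together: 1-bromo-6-fluoro-6-iodohex-1-ene.

1-bromo-6-fluoro-6-iodohex-1-ene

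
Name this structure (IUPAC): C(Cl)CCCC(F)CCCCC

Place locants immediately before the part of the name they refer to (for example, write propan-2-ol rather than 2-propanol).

1-chloro-5-fluorodecane

The longest continuous carbon chain has 10 atoms, so the parent hydride is decane.
The numbering direction is chosen so that the substituent locant set {1,5} is lower than {6,10} at the first point of difference.
This places a chloro group at C-1; a fluoro group at C-5.
Substituent prefixes are cited in alphabetical order (multiplying prefixes like di-/tri- are ignored for ordering).
The name is 1-chloro-5-fluorodecane.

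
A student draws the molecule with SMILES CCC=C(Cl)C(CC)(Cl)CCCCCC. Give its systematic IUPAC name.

The longest carbon chain that includes the multiple bond has 11 carbons, so the parent hydride is undecane.
A C=C double bond in the chain gives the infix -ene-.
Number the chain so that numbering from this end puts the double bond at C-3 rather than C-8.
With this numbering: the double bond between C-3 and C-4; chloro groups at C-4 and C-5; an ethyl group at C-5.
The substituents are ordered alphabetically, ignoring any di-/tri- multipliers.
Assembling the pieces gives 4,5-dichloro-5-ethylundec-3-ene.

4,5-dichloro-5-ethylundec-3-ene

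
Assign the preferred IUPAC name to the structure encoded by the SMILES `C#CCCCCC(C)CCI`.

9-iodo-7-methylnon-1-yne

Counting along the main chain through the multiple bond gives 9 carbons: the parent is nonane.
The chain contains a C≡C triple bond, so the unsaturation ending is -yne.
The numbering direction is chosen so that numbering from this end puts the triple bond at C-1 rather than C-8.
That gives the triple bond between C-1 and C-2; an iodo group at C-9; a methyl group at C-7.
Substituent prefixes are cited in alphabetical order (multiplying prefixes like di-/tri- are ignored for ordering).
The name is 9-iodo-7-methylnon-1-yne.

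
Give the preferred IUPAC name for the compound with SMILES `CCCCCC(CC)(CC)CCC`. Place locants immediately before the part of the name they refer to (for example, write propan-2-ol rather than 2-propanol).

4,4-diethylnonane

The parent chain contains 9 carbons (nonane).
Number the chain so that the substituent locant set {4,4} is lower than {6,6} at the first point of difference.
With this numbering: two ethyl groups at C-4.
Assembling the pieces gives 4,4-diethylnonane.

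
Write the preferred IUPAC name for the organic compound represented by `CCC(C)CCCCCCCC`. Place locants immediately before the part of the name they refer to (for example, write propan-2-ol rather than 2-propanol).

3-methylundecane

The longest continuous carbon chain has 11 atoms, so the parent hydride is undecane.
Choose the numbering such that the substituent locant set {3} is lower than {9} at the first point of difference.
With this numbering: a methyl group at C-3.
Assembling the pieces gives 3-methylundecane.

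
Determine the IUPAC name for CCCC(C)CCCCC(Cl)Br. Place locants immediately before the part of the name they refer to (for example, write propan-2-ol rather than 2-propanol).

The longest carbon chain is 9 atoms: the parent is nonane.
The numbering direction is chosen so that the substituent locant set {1,1,6} is lower than {4,9,9} at the first point of difference.
With this numbering: a bromo group at C-1; a chloro group at C-1; a methyl group at C-6.
The substituents are ordered alphabetically, ignoring any di-/tri- multipliers.
The name is 1-bromo-1-chloro-6-methylnonane.

1-bromo-1-chloro-6-methylnonane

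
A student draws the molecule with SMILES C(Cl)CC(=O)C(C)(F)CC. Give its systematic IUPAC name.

Counting along the main chain through the carbonyl gives 6 carbons: the parent is hexane.
A ketone (C=O on an internal carbon) is the principal characteristic group, giving the suffix -one.
Number the chain so that numbering from this end puts the carbonyl group at C-3 rather than C-4.
With this numbering: the carbonyl at C-3; a chloro group at C-1; a fluoro group at C-4; a methyl group at C-4.
Prefixes are listed alphabetically: chloro, fluoro, methyl.
Putting it together: 1-chloro-4-fluoro-4-methylhexan-3-one.

1-chloro-4-fluoro-4-methylhexan-3-one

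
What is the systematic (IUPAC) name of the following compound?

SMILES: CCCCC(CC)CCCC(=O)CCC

Counting along the main chain through the carbonyl gives 12 carbons: the parent is dodecane.
A ketone (C=O on an internal carbon) is the principal characteristic group, giving the suffix -one.
Choose the numbering such that numbering from this end puts the carbonyl group at C-4 rather than C-9.
This places the carbonyl at C-4; an ethyl group at C-8.
Assembling the pieces gives 8-ethyldodecan-4-one.

8-ethyldodecan-4-one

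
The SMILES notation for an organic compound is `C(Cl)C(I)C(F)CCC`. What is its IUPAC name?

The parent chain contains 6 carbons (hexane).
Number the chain so that the substituent locant set {1,2,3} is lower than {4,5,6} at the first point of difference.
That gives a chloro group at C-1; a fluoro group at C-3; an iodo group at C-2.
Prefixes are listed alphabetically: chloro, fluoro, iodo.
Assembling the pieces gives 1-chloro-3-fluoro-2-iodohexane.

1-chloro-3-fluoro-2-iodohexane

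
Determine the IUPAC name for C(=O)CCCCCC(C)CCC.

7-methyldecanal

Counting along the main chain through the –CHO group gives 10 carbons: the parent is decane.
The principal characteristic group is an aldehyde (terminal –CHO), named with the suffix -al.
Choose the numbering such that the aldehyde carbon is C-1 by definition.
This places a methyl group at C-7.
Assembling the pieces gives 7-methyldecanal.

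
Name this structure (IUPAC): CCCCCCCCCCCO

undecan-1-ol

The longest carbon chain that includes the –OH group has 11 carbons, so the parent hydride is undecane.
The highest-priority functional group is an alcohol (–OH), so the name ends in -ol.
Number the chain so that numbering from this end puts the hydroxyl group at C-1 rather than C-11.
This places the hydroxyl at C-1.
Assembling the pieces gives undecan-1-ol.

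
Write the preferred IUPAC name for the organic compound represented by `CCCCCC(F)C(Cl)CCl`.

1,2-dichloro-3-fluorooctane

The longest continuous carbon chain has 8 atoms, so the parent hydride is octane.
Choose the numbering such that the substituent locant set {1,2,3} is lower than {6,7,8} at the first point of difference.
With this numbering: chloro groups at C-1 and C-2; a fluoro group at C-3.
Prefixes are listed alphabetically: chloro, fluoro.
The name is 1,2-dichloro-3-fluorooctane.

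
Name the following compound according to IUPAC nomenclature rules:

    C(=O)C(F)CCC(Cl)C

Counting along the main chain through the –CHO group gives 6 carbons: the parent is hexane.
The highest-priority functional group is an aldehyde (terminal –CHO), so the name ends in -al.
Choose the numbering such that the aldehyde carbon is C-1 by definition.
With this numbering: a chloro group at C-5; a fluoro group at C-2.
The substituents are ordered alphabetically, ignoring any di-/tri- multipliers.
Assembling the pieces gives 5-chloro-2-fluorohexanal.

5-chloro-2-fluorohexanal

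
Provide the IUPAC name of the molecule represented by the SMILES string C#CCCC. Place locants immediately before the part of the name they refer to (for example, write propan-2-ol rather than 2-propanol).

pent-1-yne

The longest carbon chain that includes the multiple bond has 5 carbons, so the parent hydride is pentane.
The chain contains a C≡C triple bond, so the unsaturation ending is -yne.
The numbering direction is chosen so that numbering from this end puts the triple bond at C-1 rather than C-4.
This places the triple bond between C-1 and C-2.
Putting it together: pent-1-yne.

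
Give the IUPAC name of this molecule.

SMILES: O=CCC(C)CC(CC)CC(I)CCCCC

Counting along the main chain through the –CHO group gives 12 carbons: the parent is dodecane.
The highest-priority functional group is an aldehyde (terminal –CHO), so the name ends in -al.
The numbering direction is chosen so that the aldehyde carbon is C-1 by definition.
This places an ethyl group at C-5; an iodo group at C-7; a methyl group at C-3.
Substituent prefixes are cited in alphabetical order (multiplying prefixes like di-/tri- are ignored for ordering).
The name is 5-ethyl-7-iodo-3-methyldodecanal.

5-ethyl-7-iodo-3-methyldodecanal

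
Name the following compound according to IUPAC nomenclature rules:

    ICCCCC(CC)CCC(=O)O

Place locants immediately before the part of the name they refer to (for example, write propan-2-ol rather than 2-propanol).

4-ethyl-8-iodooctanoic acid

The longest carbon chain that includes the –COOH group has 8 carbons, so the parent hydride is octane.
A carboxylic acid (terminal –COOH) is the principal characteristic group, giving the suffix -oic acid.
Choose the numbering such that the carboxylic acid carbon is C-1 by definition.
That gives an ethyl group at C-4; an iodo group at C-8.
Prefixes are listed alphabetically: ethyl, iodo.
The name is 4-ethyl-8-iodooctanoic acid.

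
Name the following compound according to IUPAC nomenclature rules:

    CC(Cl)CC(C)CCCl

1,5-dichloro-3-methylhexane

The parent chain contains 6 carbons (hexane).
The numbering direction is chosen so that the substituent locant set {1,3,5} is lower than {2,4,6} at the first point of difference.
This places chloro groups at C-1 and C-5; a methyl group at C-3.
The substituents are ordered alphabetically, ignoring any di-/tri- multipliers.
Putting it together: 1,5-dichloro-3-methylhexane.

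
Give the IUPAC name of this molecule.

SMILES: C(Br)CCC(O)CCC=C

1-bromooct-7-en-4-ol

The longest chain bearing the –OH group and the multiple bond is 8 carbons long (octane).
The principal characteristic group is an alcohol (–OH), named with the suffix -ol.
The chain contains a C=C double bond, so the unsaturation ending is -ene.
Number the chain so that numbering from this end puts the hydroxyl group at C-4 rather than C-5.
This places the hydroxyl at C-4; the double bond between C-7 and C-8; a bromo group at C-1.
Assembling the pieces gives 1-bromooct-7-en-4-ol.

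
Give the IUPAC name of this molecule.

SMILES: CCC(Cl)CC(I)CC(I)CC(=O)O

7-chloro-3,5-diiodononanoic acid

The longest carbon chain that includes the –COOH group has 9 carbons, so the parent hydride is nonane.
A carboxylic acid (terminal –COOH) is the principal characteristic group, giving the suffix -oic acid.
Choose the numbering such that the carboxylic acid carbon is C-1 by definition.
With this numbering: a chloro group at C-7; iodo groups at C-3 and C-5.
Substituent prefixes are cited in alphabetical order (multiplying prefixes like di-/tri- are ignored for ordering).
Assembling the pieces gives 7-chloro-3,5-diiodononanoic acid.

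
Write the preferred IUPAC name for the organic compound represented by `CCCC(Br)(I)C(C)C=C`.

4-bromo-4-iodo-3-methylhept-1-ene

Counting along the main chain through the multiple bond gives 7 carbons: the parent is heptane.
There is one C=C double bond, indicated by the ending -ene.
Choose the numbering such that numbering from this end puts the double bond at C-1 rather than C-6.
This places the double bond between C-1 and C-2; a bromo group at C-4; an iodo group at C-4; a methyl group at C-3.
The substituents are ordered alphabetically, ignoring any di-/tri- multipliers.
Assembling the pieces gives 4-bromo-4-iodo-3-methylhept-1-ene.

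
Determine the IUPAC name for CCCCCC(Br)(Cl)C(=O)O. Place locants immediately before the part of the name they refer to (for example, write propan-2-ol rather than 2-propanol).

2-bromo-2-chloroheptanoic acid

Counting along the main chain through the –COOH group gives 7 carbons: the parent is heptane.
A carboxylic acid (terminal –COOH) is the principal characteristic group, giving the suffix -oic acid.
Number the chain so that the carboxylic acid carbon is C-1 by definition.
With this numbering: a bromo group at C-2; a chloro group at C-2.
Substituent prefixes are cited in alphabetical order (multiplying prefixes like di-/tri- are ignored for ordering).
Putting it together: 2-bromo-2-chloroheptanoic acid.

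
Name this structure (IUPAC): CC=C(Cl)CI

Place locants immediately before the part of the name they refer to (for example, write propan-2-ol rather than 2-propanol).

The longest chain bearing the multiple bond is 4 carbons long (butane).
The chain contains a C=C double bond, so the unsaturation ending is -ene.
Choose the numbering such that the substituent locant set {1,2} is lower than {3,4} at the first point of difference.
This places the double bond between C-2 and C-3; a chloro group at C-2; an iodo group at C-1.
Prefixes are listed alphabetically: chloro, iodo.
Assembling the pieces gives 2-chloro-1-iodobut-2-ene.

2-chloro-1-iodobut-2-ene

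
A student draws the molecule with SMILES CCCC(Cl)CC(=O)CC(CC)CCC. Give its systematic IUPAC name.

4-chloro-8-ethylundecan-6-one

Counting along the main chain through the carbonyl gives 11 carbons: the parent is undecane.
A ketone (C=O on an internal carbon) is the principal characteristic group, giving the suffix -one.
Number the chain so that the locant sets are identical either way, so the alphabetically earlier chloro substituent takes the lower locant (4 rather than 8).
That gives the carbonyl at C-6; a chloro group at C-4; an ethyl group at C-8.
The substituents are ordered alphabetically, ignoring any di-/tri- multipliers.
Putting it together: 4-chloro-8-ethylundecan-6-one.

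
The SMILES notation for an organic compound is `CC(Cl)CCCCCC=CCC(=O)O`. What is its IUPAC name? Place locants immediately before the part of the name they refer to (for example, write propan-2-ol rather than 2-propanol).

The longest chain bearing the –COOH group and the multiple bond is 11 carbons long (undecane).
A carboxylic acid (terminal –COOH) is the principal characteristic group, giving the suffix -oic acid.
A C=C double bond in the chain gives the infix -ene-.
Number the chain so that the carboxylic acid carbon is C-1 by definition.
This places the double bond between C-3 and C-4; a chloro group at C-10.
Assembling the pieces gives 10-chloroundec-3-enoic acid.

10-chloroundec-3-enoic acid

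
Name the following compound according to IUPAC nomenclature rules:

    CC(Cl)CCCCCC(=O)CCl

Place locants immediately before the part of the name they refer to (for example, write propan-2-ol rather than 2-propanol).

The longest chain bearing the carbonyl is 9 carbons long (nonane).
The highest-priority functional group is a ketone (C=O on an internal carbon), so the name ends in -one.
Choose the numbering such that numbering from this end puts the carbonyl group at C-2 rather than C-8.
That gives the carbonyl at C-2; chloro groups at C-1 and C-8.
The name is 1,8-dichlorononan-2-one.

1,8-dichlorononan-2-one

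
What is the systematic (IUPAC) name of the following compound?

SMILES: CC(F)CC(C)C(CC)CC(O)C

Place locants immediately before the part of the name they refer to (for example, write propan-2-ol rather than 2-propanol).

4-ethyl-7-fluoro-5-methyloctan-2-ol

The longest carbon chain that includes the –OH group has 8 carbons, so the parent hydride is octane.
The highest-priority functional group is an alcohol (–OH), so the name ends in -ol.
Number the chain so that numbering from this end puts the hydroxyl group at C-2 rather than C-7.
With this numbering: the hydroxyl at C-2; an ethyl group at C-4; a fluoro group at C-7; a methyl group at C-5.
Substituent prefixes are cited in alphabetical order (multiplying prefixes like di-/tri- are ignored for ordering).
Assembling the pieces gives 4-ethyl-7-fluoro-5-methyloctan-2-ol.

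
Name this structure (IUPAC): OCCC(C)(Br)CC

The longest chain bearing the –OH group is 5 carbons long (pentane).
The highest-priority functional group is an alcohol (–OH), so the name ends in -ol.
Number the chain so that numbering from this end puts the hydroxyl group at C-1 rather than C-5.
That gives the hydroxyl at C-1; a bromo group at C-3; a methyl group at C-3.
Prefixes are listed alphabetically: bromo, methyl.
Assembling the pieces gives 3-bromo-3-methylpentan-1-ol.

3-bromo-3-methylpentan-1-ol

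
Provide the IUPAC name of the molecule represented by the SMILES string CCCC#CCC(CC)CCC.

The longest carbon chain that includes the multiple bond has 10 carbons, so the parent hydride is decane.
A C≡C triple bond in the chain gives the infix -yne-.
Choose the numbering such that numbering from this end puts the triple bond at C-4 rather than C-6.
That gives the triple bond between C-4 and C-5; an ethyl group at C-7.
The name is 7-ethyldec-4-yne.

7-ethyldec-4-yne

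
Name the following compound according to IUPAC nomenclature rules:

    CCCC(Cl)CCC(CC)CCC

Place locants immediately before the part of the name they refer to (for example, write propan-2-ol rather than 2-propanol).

4-chloro-7-ethyldecane

The parent chain contains 10 carbons (decane).
Choose the numbering such that the locant sets are identical either way, so the alphabetically earlier chloro substituent takes the lower locant (4 rather than 7).
That gives a chloro group at C-4; an ethyl group at C-7.
The substituents are ordered alphabetically, ignoring any di-/tri- multipliers.
The name is 4-chloro-7-ethyldecane.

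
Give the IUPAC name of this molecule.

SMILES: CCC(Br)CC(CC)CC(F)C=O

6-bromo-4-ethyl-2-fluorooctanal

Counting along the main chain through the –CHO group gives 8 carbons: the parent is octane.
An aldehyde (terminal –CHO) is the principal characteristic group, giving the suffix -al.
Number the chain so that the aldehyde carbon is C-1 by definition.
This places a bromo group at C-6; an ethyl group at C-4; a fluoro group at C-2.
Substituent prefixes are cited in alphabetical order (multiplying prefixes like di-/tri- are ignored for ordering).
The name is 6-bromo-4-ethyl-2-fluorooctanal.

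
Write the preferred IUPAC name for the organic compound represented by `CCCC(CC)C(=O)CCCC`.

4-ethylnonan-5-one

Counting along the main chain through the carbonyl gives 9 carbons: the parent is nonane.
The principal characteristic group is a ketone (C=O on an internal carbon), named with the suffix -one.
Number the chain so that the substituent locant set {4} is lower than {6} at the first point of difference.
With this numbering: the carbonyl at C-5; an ethyl group at C-4.
Assembling the pieces gives 4-ethylnonan-5-one.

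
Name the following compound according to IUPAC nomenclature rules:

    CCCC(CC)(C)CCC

4-ethyl-4-methylheptane

The parent chain contains 7 carbons (heptane).
The molecule is symmetric, so either numbering direction gives the same locants.
With this numbering: an ethyl group at C-4; a methyl group at C-4.
Prefixes are listed alphabetically: ethyl, methyl.
Putting it together: 4-ethyl-4-methylheptane.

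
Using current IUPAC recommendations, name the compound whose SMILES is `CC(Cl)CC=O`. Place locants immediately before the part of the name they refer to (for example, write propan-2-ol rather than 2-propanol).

3-chlorobutanal

Counting along the main chain through the –CHO group gives 4 carbons: the parent is butane.
An aldehyde (terminal –CHO) is the principal characteristic group, giving the suffix -al.
Number the chain so that the aldehyde carbon is C-1 by definition.
This places a chloro group at C-3.
Putting it together: 3-chlorobutanal.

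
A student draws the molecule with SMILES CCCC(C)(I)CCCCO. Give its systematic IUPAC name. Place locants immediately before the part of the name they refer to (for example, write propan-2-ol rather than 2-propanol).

5-iodo-5-methyloctan-1-ol

The longest carbon chain that includes the –OH group has 8 carbons, so the parent hydride is octane.
An alcohol (–OH) is the principal characteristic group, giving the suffix -ol.
Number the chain so that numbering from this end puts the hydroxyl group at C-1 rather than C-8.
This places the hydroxyl at C-1; an iodo group at C-5; a methyl group at C-5.
Prefixes are listed alphabetically: iodo, methyl.
The name is 5-iodo-5-methyloctan-1-ol.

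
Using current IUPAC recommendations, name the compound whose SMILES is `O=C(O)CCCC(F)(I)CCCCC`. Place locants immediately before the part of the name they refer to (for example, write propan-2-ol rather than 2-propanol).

Counting along the main chain through the –COOH group gives 10 carbons: the parent is decane.
The principal characteristic group is a carboxylic acid (terminal –COOH), named with the suffix -oic acid.
Number the chain so that the carboxylic acid carbon is C-1 by definition.
This places a fluoro group at C-5; an iodo group at C-5.
Prefixes are listed alphabetically: fluoro, iodo.
The name is 5-fluoro-5-iododecanoic acid.

5-fluoro-5-iododecanoic acid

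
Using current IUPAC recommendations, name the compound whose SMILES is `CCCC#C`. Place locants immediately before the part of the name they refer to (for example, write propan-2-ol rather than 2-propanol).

pent-1-yne

The longest carbon chain that includes the multiple bond has 5 carbons, so the parent hydride is pentane.
There is one C≡C triple bond, indicated by the ending -yne.
Number the chain so that numbering from this end puts the triple bond at C-1 rather than C-4.
With this numbering: the triple bond between C-1 and C-2.
Assembling the pieces gives pent-1-yne.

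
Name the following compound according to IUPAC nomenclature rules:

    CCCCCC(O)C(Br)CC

The longest carbon chain that includes the –OH group has 9 carbons, so the parent hydride is nonane.
An alcohol (–OH) is the principal characteristic group, giving the suffix -ol.
Number the chain so that numbering from this end puts the hydroxyl group at C-4 rather than C-6.
With this numbering: the hydroxyl at C-4; a bromo group at C-3.
Assembling the pieces gives 3-bromononan-4-ol.

3-bromononan-4-ol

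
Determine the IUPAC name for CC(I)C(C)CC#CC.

6-iodo-5-methylhept-2-yne

The longest chain bearing the multiple bond is 7 carbons long (heptane).
A C≡C triple bond in the chain gives the infix -yne-.
Number the chain so that numbering from this end puts the triple bond at C-2 rather than C-5.
With this numbering: the triple bond between C-2 and C-3; an iodo group at C-6; a methyl group at C-5.
Substituent prefixes are cited in alphabetical order (multiplying prefixes like di-/tri- are ignored for ordering).
The name is 6-iodo-5-methylhept-2-yne.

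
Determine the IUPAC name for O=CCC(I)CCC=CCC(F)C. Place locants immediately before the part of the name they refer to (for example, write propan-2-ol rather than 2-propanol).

9-fluoro-3-iododec-6-enal

The longest carbon chain that includes the –CHO group and the multiple bond has 10 carbons, so the parent hydride is decane.
The principal characteristic group is an aldehyde (terminal –CHO), named with the suffix -al.
A C=C double bond in the chain gives the infix -ene-.
Choose the numbering such that the aldehyde carbon is C-1 by definition.
That gives the double bond between C-6 and C-7; a fluoro group at C-9; an iodo group at C-3.
The substituents are ordered alphabetically, ignoring any di-/tri- multipliers.
The name is 9-fluoro-3-iododec-6-enal.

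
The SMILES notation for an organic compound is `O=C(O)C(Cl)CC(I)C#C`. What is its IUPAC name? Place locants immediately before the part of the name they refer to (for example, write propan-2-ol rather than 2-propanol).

2-chloro-4-iodohex-5-ynoic acid

The longest carbon chain that includes the –COOH group and the multiple bond has 6 carbons, so the parent hydride is hexane.
The principal characteristic group is a carboxylic acid (terminal –COOH), named with the suffix -oic acid.
There is one C≡C triple bond, indicated by the ending -yne.
The numbering direction is chosen so that the carboxylic acid carbon is C-1 by definition.
This places the triple bond between C-5 and C-6; a chloro group at C-2; an iodo group at C-4.
The substituents are ordered alphabetically, ignoring any di-/tri- multipliers.
The name is 2-chloro-4-iodohex-5-ynoic acid.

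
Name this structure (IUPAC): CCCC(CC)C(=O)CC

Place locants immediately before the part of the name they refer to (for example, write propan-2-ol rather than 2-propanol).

The longest carbon chain that includes the carbonyl has 7 carbons, so the parent hydride is heptane.
The principal characteristic group is a ketone (C=O on an internal carbon), named with the suffix -one.
The numbering direction is chosen so that numbering from this end puts the carbonyl group at C-3 rather than C-5.
This places the carbonyl at C-3; an ethyl group at C-4.
Putting it together: 4-ethylheptan-3-one.

4-ethylheptan-3-one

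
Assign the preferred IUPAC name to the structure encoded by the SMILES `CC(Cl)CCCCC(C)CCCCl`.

1,9-dichloro-4-methyldecane

The parent chain contains 10 carbons (decane).
The numbering direction is chosen so that the substituent locant set {1,4,9} is lower than {2,7,10} at the first point of difference.
This places chloro groups at C-1 and C-9; a methyl group at C-4.
Substituent prefixes are cited in alphabetical order (multiplying prefixes like di-/tri- are ignored for ordering).
The name is 1,9-dichloro-4-methyldecane.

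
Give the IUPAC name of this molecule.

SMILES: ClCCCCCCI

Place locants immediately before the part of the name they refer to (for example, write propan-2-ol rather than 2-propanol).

1-chloro-6-iodohexane

The longest continuous carbon chain has 6 atoms, so the parent hydride is hexane.
Choose the numbering such that the locant sets are identical either way, so the alphabetically earlier chloro substituent takes the lower locant (1 rather than 6).
That gives a chloro group at C-1; an iodo group at C-6.
Substituent prefixes are cited in alphabetical order (multiplying prefixes like di-/tri- are ignored for ordering).
The name is 1-chloro-6-iodohexane.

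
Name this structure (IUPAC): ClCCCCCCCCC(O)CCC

12-chlorododecan-4-ol

The longest carbon chain that includes the –OH group has 12 carbons, so the parent hydride is dodecane.
An alcohol (–OH) is the principal characteristic group, giving the suffix -ol.
The numbering direction is chosen so that numbering from this end puts the hydroxyl group at C-4 rather than C-9.
That gives the hydroxyl at C-4; a chloro group at C-12.
Assembling the pieces gives 12-chlorododecan-4-ol.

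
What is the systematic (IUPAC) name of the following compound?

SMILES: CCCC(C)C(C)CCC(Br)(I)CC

3-bromo-3-iodo-6,7-dimethyldecane

The longest continuous carbon chain has 10 atoms, so the parent hydride is decane.
Choose the numbering such that the substituent locant set {3,3,6,7} is lower than {4,5,8,8} at the first point of difference.
With this numbering: a bromo group at C-3; an iodo group at C-3; methyl groups at C-6 and C-7.
Substituent prefixes are cited in alphabetical order (multiplying prefixes like di-/tri- are ignored for ordering).
The name is 3-bromo-3-iodo-6,7-dimethyldecane.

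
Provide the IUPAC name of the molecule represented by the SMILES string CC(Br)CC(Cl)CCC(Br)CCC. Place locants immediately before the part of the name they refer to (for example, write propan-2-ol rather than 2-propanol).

2,7-dibromo-4-chlorodecane

The longest continuous carbon chain has 10 atoms, so the parent hydride is decane.
Choose the numbering such that the substituent locant set {2,4,7} is lower than {4,7,9} at the first point of difference.
That gives bromo groups at C-2 and C-7; a chloro group at C-4.
Substituent prefixes are cited in alphabetical order (multiplying prefixes like di-/tri- are ignored for ordering).
The name is 2,7-dibromo-4-chlorodecane.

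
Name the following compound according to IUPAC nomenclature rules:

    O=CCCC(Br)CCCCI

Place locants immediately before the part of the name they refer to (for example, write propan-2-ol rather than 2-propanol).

The longest chain bearing the –CHO group is 8 carbons long (octane).
The highest-priority functional group is an aldehyde (terminal –CHO), so the name ends in -al.
The numbering direction is chosen so that the aldehyde carbon is C-1 by definition.
With this numbering: a bromo group at C-4; an iodo group at C-8.
Prefixes are listed alphabetically: bromo, iodo.
The name is 4-bromo-8-iodooctanal.

4-bromo-8-iodooctanal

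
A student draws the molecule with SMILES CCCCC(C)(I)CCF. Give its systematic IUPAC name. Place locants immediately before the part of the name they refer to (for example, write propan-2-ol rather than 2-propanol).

The parent chain contains 7 carbons (heptane).
Number the chain so that the substituent locant set {1,3,3} is lower than {5,5,7} at the first point of difference.
This places a fluoro group at C-1; an iodo group at C-3; a methyl group at C-3.
Prefixes are listed alphabetically: fluoro, iodo, methyl.
Putting it together: 1-fluoro-3-iodo-3-methylheptane.

1-fluoro-3-iodo-3-methylheptane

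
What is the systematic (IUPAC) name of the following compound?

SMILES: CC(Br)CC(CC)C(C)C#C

The longest chain bearing the multiple bond is 7 carbons long (heptane).
There is one C≡C triple bond, indicated by the ending -yne.
The numbering direction is chosen so that numbering from this end puts the triple bond at C-1 rather than C-6.
This places the triple bond between C-1 and C-2; a bromo group at C-6; an ethyl group at C-4; a methyl group at C-3.
The substituents are ordered alphabetically, ignoring any di-/tri- multipliers.
Assembling the pieces gives 6-bromo-4-ethyl-3-methylhept-1-yne.

6-bromo-4-ethyl-3-methylhept-1-yne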